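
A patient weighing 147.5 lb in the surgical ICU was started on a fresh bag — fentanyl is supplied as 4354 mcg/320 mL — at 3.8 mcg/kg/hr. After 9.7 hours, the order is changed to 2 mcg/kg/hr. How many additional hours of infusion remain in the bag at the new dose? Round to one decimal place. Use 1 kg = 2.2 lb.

14.0 hours

Initial rate:
Weight = 147.5 lb ÷ 2.2 lb/kg = 67.04545 kg
Dose = 3.8 mcg/kg/hr × 67.04545 kg = 254.7727 mcg/hr
Concentration = 4354 mcg ÷ 320 mL = 13.60625 mcg/mL
Rate = 254.7727 mcg/hr ÷ 13.60625 mcg/mL = 18.72468 mL/hr
Volume infused so far = 18.72468 mL/hr × 9.7 hr = 181.6294 mL
Volume remaining = 320 − 181.6294 = 138.3706 mL
New rate:
Dose = 2 mcg/kg/hr × 67.04545 kg = 134.0909 mcg/hr
Rate = 134.0909 mcg/hr ÷ 13.60625 mcg/mL = 9.855097 mL/hr
Time remaining = 138.3706 mL ÷ 9.855097 mL/hr = 14.04051 hr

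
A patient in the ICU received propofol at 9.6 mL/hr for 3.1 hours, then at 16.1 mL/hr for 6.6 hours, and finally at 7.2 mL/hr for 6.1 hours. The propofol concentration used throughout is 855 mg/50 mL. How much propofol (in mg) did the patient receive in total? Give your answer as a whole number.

Concentration = 855 mg ÷ 50 mL = 17.1 mg/mL
Stage 1: 9.6 mL/hr × 3.1 hr = 29.76 mL → 29.76 mL × 17.1 mg/mL = 508.896 mg
Stage 2: 16.1 mL/hr × 6.6 hr = 106.26 mL → 106.26 mL × 17.1 mg/mL = 1817.046 mg
Stage 3: 7.2 mL/hr × 6.1 hr = 43.92 mL → 43.92 mL × 17.1 mg/mL = 751.032 mg
Total = 508.896 + 1817.046 + 751.032 = 3076.974 mg

3077 mg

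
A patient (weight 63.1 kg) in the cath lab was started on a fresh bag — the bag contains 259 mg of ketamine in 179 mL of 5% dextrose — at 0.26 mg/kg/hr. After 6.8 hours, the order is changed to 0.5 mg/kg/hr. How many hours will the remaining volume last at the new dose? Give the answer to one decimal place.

Initial rate:
Dose = 0.26 mg/kg/hr × 63.1 kg = 16.406 mg/hr
Concentration = 259 mg ÷ 179 mL = 1.446927 mg/mL
Rate = 16.406 mg/hr ÷ 1.446927 mg/mL = 11.33851 mL/hr
Volume infused so far = 11.33851 mL/hr × 6.8 hr = 77.10187 mL
Volume remaining = 179 − 77.10187 = 101.8981 mL
New rate:
Dose = 0.5 mg/kg/hr × 63.1 kg = 31.55 mg/hr
Rate = 31.55 mg/hr ÷ 1.446927 mg/mL = 21.80483 mL/hr
Time remaining = 101.8981 mL ÷ 21.80483 mL/hr = 4.673192 hr

4.7 hours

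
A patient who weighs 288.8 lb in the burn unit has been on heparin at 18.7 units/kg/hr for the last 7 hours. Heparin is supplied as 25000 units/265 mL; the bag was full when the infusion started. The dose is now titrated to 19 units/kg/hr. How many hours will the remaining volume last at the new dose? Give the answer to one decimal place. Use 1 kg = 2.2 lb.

Initial rate:
Weight = 288.8 lb ÷ 2.2 lb/kg = 131.2727 kg
Dose = 18.7 units/kg/hr × 131.2727 kg = 2454.8 units/hr
Concentration = 25000 units ÷ 265 mL = 94.33962 units/mL
Rate = 2454.8 units/hr ÷ 94.33962 units/mL = 26.02088 mL/hr
Volume infused so far = 26.02088 mL/hr × 7 hr = 182.1462 mL
Volume remaining = 265 − 182.1462 = 82.85384 mL
New rate:
Dose = 19 units/kg/hr × 131.2727 kg = 2494.182 units/hr
Rate = 2494.182 units/hr ÷ 94.33962 units/mL = 26.43833 mL/hr
Time remaining = 82.85384 mL ÷ 26.43833 mL/hr = 3.133853 hr

3.1 hours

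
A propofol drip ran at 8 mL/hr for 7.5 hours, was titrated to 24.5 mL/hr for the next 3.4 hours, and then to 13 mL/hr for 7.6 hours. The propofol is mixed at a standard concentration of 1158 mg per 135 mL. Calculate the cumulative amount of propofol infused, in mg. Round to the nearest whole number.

2077 mg

Concentration = 1158 mg ÷ 135 mL = 8.577778 mg/mL
Stage 1: 8 mL/hr × 7.5 hr = 60 mL → 60 mL × 8.577778 mg/mL = 514.6667 mg
Stage 2: 24.5 mL/hr × 3.4 hr = 83.3 mL → 83.3 mL × 8.577778 mg/mL = 714.5289 mg
Stage 3: 13 mL/hr × 7.6 hr = 98.8 mL → 98.8 mL × 8.577778 mg/mL = 847.4844 mg
Total = 514.6667 + 714.5289 + 847.4844 = 2076.68 mg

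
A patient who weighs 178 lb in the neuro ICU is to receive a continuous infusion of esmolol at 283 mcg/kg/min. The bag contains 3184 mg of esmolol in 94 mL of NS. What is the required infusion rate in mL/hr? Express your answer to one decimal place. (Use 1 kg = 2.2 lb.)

Weight = 178 lb ÷ 2.2 lb/kg = 80.90909 kg
Dose = 283 mcg/kg/min × 80.90909 kg = 22897.27 mcg/min
22897.27 mcg/min × 60 min/hr = 1373836 mcg/hr
Concentration = 3184 mg ÷ 94 mL = 33.87234 mg/mL = 33872.34 mcg/mL
Rate = 1373836 mcg/hr ÷ 33872.34 mcg/mL = 40.55924 mL/hr

40.6 mL/hr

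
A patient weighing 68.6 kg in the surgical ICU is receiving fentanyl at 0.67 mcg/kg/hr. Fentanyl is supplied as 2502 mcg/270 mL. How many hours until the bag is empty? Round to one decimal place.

54.4 hours

Dose = 0.67 mcg/kg/hr × 68.6 kg = 45.962 mcg/hr
Concentration = 2502 mcg ÷ 270 mL = 9.266667 mcg/mL
Rate = 45.962 mcg/hr ÷ 9.266667 mcg/mL = 4.959928 mL/hr
Duration = 270 mL ÷ 4.959928 mL/hr = 54.43627 hr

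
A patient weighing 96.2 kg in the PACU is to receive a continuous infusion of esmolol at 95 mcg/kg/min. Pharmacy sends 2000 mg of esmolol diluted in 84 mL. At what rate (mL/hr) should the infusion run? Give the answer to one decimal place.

23.0 mL/hr

Dose = 95 mcg/kg/min × 96.2 kg = 9139 mcg/min
9139 mcg/min × 60 min/hr = 548340 mcg/hr
Concentration = 2000 mg ÷ 84 mL = 23.80952 mg/mL = 23809.52 mcg/mL
Rate = 548340 mcg/hr ÷ 23809.52 mcg/mL = 23.03028 mL/hr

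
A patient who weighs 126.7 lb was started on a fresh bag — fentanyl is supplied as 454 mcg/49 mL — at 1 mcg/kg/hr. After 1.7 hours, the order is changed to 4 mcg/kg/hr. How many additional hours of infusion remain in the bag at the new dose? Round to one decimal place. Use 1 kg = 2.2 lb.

1.5 hours

Initial rate:
Weight = 126.7 lb ÷ 2.2 lb/kg = 57.59091 kg
Dose = 1 mcg/kg/hr × 57.59091 kg = 57.59091 mcg/hr
Concentration = 454 mcg ÷ 49 mL = 9.265306 mcg/mL
Rate = 57.59091 mcg/hr ÷ 9.265306 mcg/mL = 6.215759 mL/hr
Volume infused so far = 6.215759 mL/hr × 1.7 hr = 10.56679 mL
Volume remaining = 49 − 10.56679 = 38.43321 mL
New rate:
Dose = 4 mcg/kg/hr × 57.59091 kg = 230.3636 mcg/hr
Rate = 230.3636 mcg/hr ÷ 9.265306 mcg/mL = 24.86304 mL/hr
Time remaining = 38.43321 mL ÷ 24.86304 mL/hr = 1.545797 hr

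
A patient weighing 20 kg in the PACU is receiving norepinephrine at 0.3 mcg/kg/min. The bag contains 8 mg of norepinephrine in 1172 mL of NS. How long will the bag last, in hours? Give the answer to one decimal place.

Dose = 0.3 mcg/kg/min × 20 kg = 6 mcg/min
6 mcg/min × 60 min/hr = 360 mcg/hr
Concentration = 8 mg ÷ 1172 mL = 0.006825939 mg/mL = 6.825939 mcg/mL
Rate = 360 mcg/hr ÷ 6.825939 mcg/mL = 52.74 mL/hr
Duration = 1172 mL ÷ 52.74 mL/hr = 22.22222 hr

22.2 hours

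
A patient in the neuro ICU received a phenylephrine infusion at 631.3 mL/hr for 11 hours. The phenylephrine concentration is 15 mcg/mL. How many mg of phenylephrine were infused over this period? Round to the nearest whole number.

Drug rate = 631.3 mL/hr × 15 mcg/mL = 9469.5 mcg/hr
Total = 9469.5 mcg/hr × 11 hr = 104164.5 mcg = 104.1645 mg

104 mg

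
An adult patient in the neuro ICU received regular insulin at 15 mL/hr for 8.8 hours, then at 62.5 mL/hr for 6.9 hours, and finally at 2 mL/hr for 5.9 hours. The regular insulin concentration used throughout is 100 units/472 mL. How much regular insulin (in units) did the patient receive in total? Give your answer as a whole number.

Concentration = 100 units ÷ 472 mL = 0.2118644 units/mL
Stage 1: 15 mL/hr × 8.8 hr = 132 mL → 132 mL × 0.2118644 units/mL = 27.9661 units
Stage 2: 62.5 mL/hr × 6.9 hr = 431.25 mL → 431.25 mL × 0.2118644 units/mL = 91.36653 units
Stage 3: 2 mL/hr × 5.9 hr = 11.8 mL → 11.8 mL × 0.2118644 units/mL = 2.5 units
Total = 27.9661 + 91.36653 + 2.5 = 121.8326 units

122 units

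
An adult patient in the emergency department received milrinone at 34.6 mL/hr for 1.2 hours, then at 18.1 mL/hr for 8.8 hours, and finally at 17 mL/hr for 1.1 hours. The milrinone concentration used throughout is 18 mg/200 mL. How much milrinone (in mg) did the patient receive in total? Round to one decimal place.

Concentration = 18 mg ÷ 200 mL = 0.09 mg/mL
Stage 1: 34.6 mL/hr × 1.2 hr = 41.52 mL → 41.52 mL × 0.09 mg/mL = 3.7368 mg
Stage 2: 18.1 mL/hr × 8.8 hr = 159.28 mL → 159.28 mL × 0.09 mg/mL = 14.3352 mg
Stage 3: 17 mL/hr × 1.1 hr = 18.7 mL → 18.7 mL × 0.09 mg/mL = 1.683 mg
Total = 3.7368 + 14.3352 + 1.683 = 19.755 mg

19.8 mg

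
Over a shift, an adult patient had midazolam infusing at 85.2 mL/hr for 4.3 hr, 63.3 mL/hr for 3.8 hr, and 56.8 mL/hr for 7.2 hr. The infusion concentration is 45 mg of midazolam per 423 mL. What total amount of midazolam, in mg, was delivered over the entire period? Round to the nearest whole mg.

Concentration = 45 mg ÷ 423 mL = 0.106383 mg/mL
Stage 1: 85.2 mL/hr × 4.3 hr = 366.36 mL → 366.36 mL × 0.106383 mg/mL = 38.97447 mg
Stage 2: 63.3 mL/hr × 3.8 hr = 240.54 mL → 240.54 mL × 0.106383 mg/mL = 25.58936 mg
Stage 3: 56.8 mL/hr × 7.2 hr = 408.96 mL → 408.96 mL × 0.106383 mg/mL = 43.50638 mg
Total = 38.97447 + 25.58936 + 43.50638 = 108.0702 mg

108 mg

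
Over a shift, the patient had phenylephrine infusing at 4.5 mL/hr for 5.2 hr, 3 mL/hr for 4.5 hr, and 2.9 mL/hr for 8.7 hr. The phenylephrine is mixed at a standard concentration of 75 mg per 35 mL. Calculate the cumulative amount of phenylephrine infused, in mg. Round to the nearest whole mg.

133 mg

Concentration = 75 mg ÷ 35 mL = 2.142857 mg/mL
Stage 1: 4.5 mL/hr × 5.2 hr = 23.4 mL → 23.4 mL × 2.142857 mg/mL = 50.14286 mg
Stage 2: 3 mL/hr × 4.5 hr = 13.5 mL → 13.5 mL × 2.142857 mg/mL = 28.92857 mg
Stage 3: 2.9 mL/hr × 8.7 hr = 25.23 mL → 25.23 mL × 2.142857 mg/mL = 54.06429 mg
Total = 50.14286 + 28.92857 + 54.06429 = 133.1357 mg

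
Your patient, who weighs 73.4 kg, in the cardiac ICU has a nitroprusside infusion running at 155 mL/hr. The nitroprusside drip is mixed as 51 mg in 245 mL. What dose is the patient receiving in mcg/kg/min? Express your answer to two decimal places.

7.33 mcg/kg/min

Concentration = 51 mg ÷ 245 mL = 0.2081633 mg/mL = 208.1633 mcg/mL
Drug rate = 155 mL/hr × 208.1633 mcg/mL = 32265.31 mcg/hr
32265.31 mcg/hr ÷ 60 min/hr = 537.7551 mcg/min
537.7551 mcg/min ÷ 73.4 kg = 7.326364 mcg/kg/min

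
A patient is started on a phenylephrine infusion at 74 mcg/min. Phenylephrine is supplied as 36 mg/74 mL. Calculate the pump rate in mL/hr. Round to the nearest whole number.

74 mcg/min × 60 min/hr = 4440 mcg/hr
Concentration = 36 mg ÷ 74 mL = 0.4864865 mg/mL = 486.4865 mcg/mL
Rate = 4440 mcg/hr ÷ 486.4865 mcg/mL = 9.126667 mL/hr

9 mL/hr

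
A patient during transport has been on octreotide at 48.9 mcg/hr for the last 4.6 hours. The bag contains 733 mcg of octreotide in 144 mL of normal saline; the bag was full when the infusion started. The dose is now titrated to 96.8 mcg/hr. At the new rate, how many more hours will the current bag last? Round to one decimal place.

Initial rate:
Concentration = 733 mcg ÷ 144 mL = 5.090278 mcg/mL
Rate = 48.9 mcg/hr ÷ 5.090278 mcg/mL = 9.606548 mL/hr
Volume infused so far = 9.606548 mL/hr × 4.6 hr = 44.19012 mL
Volume remaining = 144 − 44.19012 = 99.80988 mL
New rate:
Rate = 96.8 mcg/hr ÷ 5.090278 mcg/mL = 19.01664 mL/hr
Time remaining = 99.80988 mL ÷ 19.01664 mL/hr = 5.248554 hr

5.2 hours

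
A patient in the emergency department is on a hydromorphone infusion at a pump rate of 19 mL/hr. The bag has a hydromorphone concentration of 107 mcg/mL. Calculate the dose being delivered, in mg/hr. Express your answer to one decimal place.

Concentration = 107 mcg/mL = 0.107 mg/mL
Drug rate = 19 mL/hr × 0.107 mg/mL = 2.033 mg/hr

2.0 mg/hr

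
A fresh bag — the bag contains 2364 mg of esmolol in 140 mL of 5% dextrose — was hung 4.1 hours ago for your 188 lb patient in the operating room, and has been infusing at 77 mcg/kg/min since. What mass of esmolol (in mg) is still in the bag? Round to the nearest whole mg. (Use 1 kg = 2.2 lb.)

745 mg

Weight = 188 lb ÷ 2.2 lb/kg = 85.45455 kg
Dose = 77 mcg/kg/min × 85.45455 kg = 6580 mcg/min
6580 mcg/min × 60 min/hr = 394800 mcg/hr
Concentration = 2364 mg ÷ 140 mL = 16.88571 mg/mL = 16885.71 mcg/mL
Rate = 394800 mcg/hr ÷ 16885.71 mcg/mL = 23.38071 mL/hr
Volume infused = 23.38071 mL/hr × 4.1 hr = 95.86091 mL
Volume remaining = 140 − 95.86091 = 44.13909 mL
Drug remaining = 44.13909 mL × 16885.71 mcg/mL = 745320 mcg = 745.32 mg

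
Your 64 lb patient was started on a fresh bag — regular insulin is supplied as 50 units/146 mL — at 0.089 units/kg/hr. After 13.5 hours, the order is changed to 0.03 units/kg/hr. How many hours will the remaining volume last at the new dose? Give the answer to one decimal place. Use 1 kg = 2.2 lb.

Initial rate:
Weight = 64 lb ÷ 2.2 lb/kg = 29.09091 kg
Dose = 0.089 units/kg/hr × 29.09091 kg = 2.589091 units/hr
Concentration = 50 units ÷ 146 mL = 0.3424658 units/mL
Rate = 2.589091 units/hr ÷ 0.3424658 units/mL = 7.560145 mL/hr
Volume infused so far = 7.560145 mL/hr × 13.5 hr = 102.062 mL
Volume remaining = 146 − 102.062 = 43.93804 mL
New rate:
Dose = 0.03 units/kg/hr × 29.09091 kg = 0.8727273 units/hr
Rate = 0.8727273 units/hr ÷ 0.3424658 units/mL = 2.548364 mL/hr
Time remaining = 43.93804 mL ÷ 2.548364 mL/hr = 17.24167 hr

17.2 hours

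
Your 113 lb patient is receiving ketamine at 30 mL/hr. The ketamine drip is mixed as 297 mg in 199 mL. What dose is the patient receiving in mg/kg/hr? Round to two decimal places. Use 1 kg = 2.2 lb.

0.87 mg/kg/hr

Weight = 113 lb ÷ 2.2 lb/kg = 51.36364 kg
Concentration = 297 mg ÷ 199 mL = 1.492462 mg/mL
Drug rate = 30 mL/hr × 1.492462 mg/mL = 44.77387 mg/hr
44.77387 mg/hr ÷ 51.36364 kg = 0.8717037 mg/kg/hr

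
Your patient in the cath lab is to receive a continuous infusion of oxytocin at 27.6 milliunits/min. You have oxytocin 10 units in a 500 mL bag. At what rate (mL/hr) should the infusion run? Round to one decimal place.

27.6 milliunits/min × 60 min/hr = 1656 milliunits/hr
Concentration = 10 units ÷ 500 mL = 0.02 units/mL = 20 milliunits/mL
Rate = 1656 milliunits/hr ÷ 20 milliunits/mL = 82.8 mL/hr

82.8 mL/hr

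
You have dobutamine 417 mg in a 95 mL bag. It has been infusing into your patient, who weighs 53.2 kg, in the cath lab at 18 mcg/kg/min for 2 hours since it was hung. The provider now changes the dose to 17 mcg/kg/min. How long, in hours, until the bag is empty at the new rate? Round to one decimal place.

Initial rate:
Dose = 18 mcg/kg/min × 53.2 kg = 957.6 mcg/min
957.6 mcg/min × 60 min/hr = 57456 mcg/hr
Concentration = 417 mg ÷ 95 mL = 4.389474 mg/mL = 4389.474 mcg/mL
Rate = 57456 mcg/hr ÷ 4389.474 mcg/mL = 13.0895 mL/hr
Volume infused so far = 13.0895 mL/hr × 2 hr = 26.17899 mL
Volume remaining = 95 − 26.17899 = 68.82101 mL
New rate:
Dose = 17 mcg/kg/min × 53.2 kg = 904.4 mcg/min
904.4 mcg/min × 60 min/hr = 54264 mcg/hr
Rate = 54264 mcg/hr ÷ 4389.474 mcg/mL = 12.3623 mL/hr
Time remaining = 68.82101 mL ÷ 12.3623 mL/hr = 5.567006 hr

5.6 hours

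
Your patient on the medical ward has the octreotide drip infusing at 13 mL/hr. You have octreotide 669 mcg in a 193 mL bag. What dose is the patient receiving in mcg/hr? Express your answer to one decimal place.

45.1 mcg/hr

Concentration = 669 mcg ÷ 193 mL = 3.466321 mcg/mL
Drug rate = 13 mL/hr × 3.466321 mcg/mL = 45.06218 mcg/hr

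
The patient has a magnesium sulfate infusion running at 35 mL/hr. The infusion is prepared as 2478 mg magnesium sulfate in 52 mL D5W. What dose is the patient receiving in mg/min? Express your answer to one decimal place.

Concentration = 2478 mg ÷ 52 mL = 47.65385 mg/mL
Drug rate = 35 mL/hr × 47.65385 mg/mL = 1667.885 mg/hr
1667.885 mg/hr ÷ 60 min/hr = 27.79808 mg/min

27.8 mg/min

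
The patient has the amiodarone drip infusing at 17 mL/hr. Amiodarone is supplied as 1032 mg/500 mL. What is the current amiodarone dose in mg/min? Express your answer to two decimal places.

0.58 mg/min

Concentration = 1032 mg ÷ 500 mL = 2.064 mg/mL
Drug rate = 17 mL/hr × 2.064 mg/mL = 35.088 mg/hr
35.088 mg/hr ÷ 60 min/hr = 0.5848 mg/min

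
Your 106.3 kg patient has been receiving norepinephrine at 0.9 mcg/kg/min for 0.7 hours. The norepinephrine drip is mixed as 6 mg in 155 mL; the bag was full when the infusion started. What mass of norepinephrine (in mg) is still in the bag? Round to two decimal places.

Dose = 0.9 mcg/kg/min × 106.3 kg = 95.67 mcg/min
95.67 mcg/min × 60 min/hr = 5740.2 mcg/hr
Concentration = 6 mg ÷ 155 mL = 0.03870968 mg/mL = 38.70968 mcg/mL
Rate = 5740.2 mcg/hr ÷ 38.70968 mcg/mL = 148.2885 mL/hr
Volume infused = 148.2885 mL/hr × 0.7 hr = 103.8019 mL
Volume remaining = 155 − 103.8019 = 51.19805 mL
Drug remaining = 51.19805 mL × 38.70968 mcg/mL = 1981.86 mcg = 1.98186 mg

1.98 mg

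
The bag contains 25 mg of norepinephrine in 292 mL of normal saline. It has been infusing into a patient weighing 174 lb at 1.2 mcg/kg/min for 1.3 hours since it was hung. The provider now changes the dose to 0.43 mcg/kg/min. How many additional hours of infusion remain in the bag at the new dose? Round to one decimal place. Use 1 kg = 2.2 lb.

8.6 hours

Initial rate:
Weight = 174 lb ÷ 2.2 lb/kg = 79.09091 kg
Dose = 1.2 mcg/kg/min × 79.09091 kg = 94.90909 mcg/min
94.90909 mcg/min × 60 min/hr = 5694.545 mcg/hr
Concentration = 25 mg ÷ 292 mL = 0.08561644 mg/mL = 85.61644 mcg/mL
Rate = 5694.545 mcg/hr ÷ 85.61644 mcg/mL = 66.51229 mL/hr
Volume infused so far = 66.51229 mL/hr × 1.3 hr = 86.46598 mL
Volume remaining = 292 − 86.46598 = 205.534 mL
New rate:
Dose = 0.43 mcg/kg/min × 79.09091 kg = 34.00909 mcg/min
34.00909 mcg/min × 60 min/hr = 2040.545 mcg/hr
Rate = 2040.545 mcg/hr ÷ 85.61644 mcg/mL = 23.83357 mL/hr
Time remaining = 205.534 mL ÷ 23.83357 mL/hr = 8.623719 hr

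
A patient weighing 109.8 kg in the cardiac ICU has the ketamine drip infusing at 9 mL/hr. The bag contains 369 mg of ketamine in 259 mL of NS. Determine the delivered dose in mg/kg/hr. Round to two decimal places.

0.12 mg/kg/hr

Concentration = 369 mg ÷ 259 mL = 1.42471 mg/mL
Drug rate = 9 mL/hr × 1.42471 mg/mL = 12.82239 mg/hr
12.82239 mg/hr ÷ 109.8 kg = 0.1167795 mg/kg/hr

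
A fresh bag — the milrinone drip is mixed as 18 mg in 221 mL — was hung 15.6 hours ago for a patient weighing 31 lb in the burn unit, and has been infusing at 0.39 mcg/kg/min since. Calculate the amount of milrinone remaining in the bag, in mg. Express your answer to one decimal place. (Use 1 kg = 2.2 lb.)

12.9 mg

Weight = 31 lb ÷ 2.2 lb/kg = 14.09091 kg
Dose = 0.39 mcg/kg/min × 14.09091 kg = 5.495455 mcg/min
5.495455 mcg/min × 60 min/hr = 329.7273 mcg/hr
Concentration = 18 mg ÷ 221 mL = 0.08144796 mg/mL = 81.44796 mcg/mL
Rate = 329.7273 mcg/hr ÷ 81.44796 mcg/mL = 4.048318 mL/hr
Volume infused = 4.048318 mL/hr × 15.6 hr = 63.15376 mL
Volume remaining = 221 − 63.15376 = 157.8462 mL
Drug remaining = 157.8462 mL × 81.44796 mcg/mL = 12856.25 mcg = 12.85625 mg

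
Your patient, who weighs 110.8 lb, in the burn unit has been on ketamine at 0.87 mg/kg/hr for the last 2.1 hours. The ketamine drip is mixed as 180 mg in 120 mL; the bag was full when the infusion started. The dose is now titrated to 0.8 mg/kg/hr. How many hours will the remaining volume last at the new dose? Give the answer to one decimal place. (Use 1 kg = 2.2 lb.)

Initial rate:
Weight = 110.8 lb ÷ 2.2 lb/kg = 50.36364 kg
Dose = 0.87 mg/kg/hr × 50.36364 kg = 43.81636 mg/hr
Concentration = 180 mg ÷ 120 mL = 1.5 mg/mL
Rate = 43.81636 mg/hr ÷ 1.5 mg/mL = 29.21091 mL/hr
Volume infused so far = 29.21091 mL/hr × 2.1 hr = 61.34291 mL
Volume remaining = 120 − 61.34291 = 58.65709 mL
New rate:
Dose = 0.8 mg/kg/hr × 50.36364 kg = 40.29091 mg/hr
Rate = 40.29091 mg/hr ÷ 1.5 mg/mL = 26.86061 mL/hr
Time remaining = 58.65709 mL ÷ 26.86061 mL/hr = 2.183759 hr

2.2 hours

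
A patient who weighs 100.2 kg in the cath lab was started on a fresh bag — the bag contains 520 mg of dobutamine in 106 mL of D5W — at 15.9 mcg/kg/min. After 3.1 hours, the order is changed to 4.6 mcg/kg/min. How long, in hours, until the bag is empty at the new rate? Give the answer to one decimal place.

8.1 hours

Initial rate:
Dose = 15.9 mcg/kg/min × 100.2 kg = 1593.18 mcg/min
1593.18 mcg/min × 60 min/hr = 95590.8 mcg/hr
Concentration = 520 mg ÷ 106 mL = 4.90566 mg/mL = 4905.66 mcg/mL
Rate = 95590.8 mcg/hr ÷ 4905.66 mcg/mL = 19.48582 mL/hr
Volume infused so far = 19.48582 mL/hr × 3.1 hr = 60.40603 mL
Volume remaining = 106 − 60.40603 = 45.59397 mL
New rate:
Dose = 4.6 mcg/kg/min × 100.2 kg = 460.92 mcg/min
460.92 mcg/min × 60 min/hr = 27655.2 mcg/hr
Rate = 27655.2 mcg/hr ÷ 4905.66 mcg/mL = 5.637406 mL/hr
Time remaining = 45.59397 mL ÷ 5.637406 mL/hr = 8.087756 hr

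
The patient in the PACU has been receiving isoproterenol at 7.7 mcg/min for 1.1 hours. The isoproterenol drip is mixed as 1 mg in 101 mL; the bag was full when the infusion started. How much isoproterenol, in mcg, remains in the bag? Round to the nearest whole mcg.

7.7 mcg/min × 60 min/hr = 462 mcg/hr
Concentration = 1 mg ÷ 101 mL = 0.00990099 mg/mL = 9.90099 mcg/mL
Rate = 462 mcg/hr ÷ 9.90099 mcg/mL = 46.662 mL/hr
Volume infused = 46.662 mL/hr × 1.1 hr = 51.3282 mL
Volume remaining = 101 − 51.3282 = 49.6718 mL
Drug remaining = 49.6718 mL × 9.90099 mcg/mL = 491.8 mcg

492 mcg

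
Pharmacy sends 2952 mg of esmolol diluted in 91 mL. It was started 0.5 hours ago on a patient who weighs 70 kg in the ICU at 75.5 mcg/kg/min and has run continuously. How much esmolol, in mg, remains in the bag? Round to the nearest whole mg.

Dose = 75.5 mcg/kg/min × 70 kg = 5285 mcg/min
5285 mcg/min × 60 min/hr = 317100 mcg/hr
Concentration = 2952 mg ÷ 91 mL = 32.43956 mg/mL = 32439.56 mcg/mL
Rate = 317100 mcg/hr ÷ 32439.56 mcg/mL = 9.775102 mL/hr
Volume infused = 9.775102 mL/hr × 0.5 hr = 4.887551 mL
Volume remaining = 91 − 4.887551 = 86.11245 mL
Drug remaining = 86.11245 mL × 32439.56 mcg/mL = 2793450 mcg = 2793.45 mg

2793 mg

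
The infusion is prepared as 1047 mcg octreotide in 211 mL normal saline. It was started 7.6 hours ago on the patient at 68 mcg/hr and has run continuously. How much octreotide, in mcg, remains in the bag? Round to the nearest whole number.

Concentration = 1047 mcg ÷ 211 mL = 4.962085 mcg/mL
Rate = 68 mcg/hr ÷ 4.962085 mcg/mL = 13.70392 mL/hr
Volume infused = 13.70392 mL/hr × 7.6 hr = 104.1498 mL
Volume remaining = 211 − 104.1498 = 106.8502 mL
Drug remaining = 106.8502 mL × 4.962085 mcg/mL = 530.2 mcg

530 mcg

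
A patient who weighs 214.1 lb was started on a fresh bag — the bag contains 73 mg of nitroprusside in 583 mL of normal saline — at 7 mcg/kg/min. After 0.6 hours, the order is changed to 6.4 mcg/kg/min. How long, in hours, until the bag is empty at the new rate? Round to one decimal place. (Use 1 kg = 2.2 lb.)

Initial rate:
Weight = 214.1 lb ÷ 2.2 lb/kg = 97.31818 kg
Dose = 7 mcg/kg/min × 97.31818 kg = 681.2273 mcg/min
681.2273 mcg/min × 60 min/hr = 40873.64 mcg/hr
Concentration = 73 mg ÷ 583 mL = 0.1252144 mg/mL = 125.2144 mcg/mL
Rate = 40873.64 mcg/hr ÷ 125.2144 mcg/mL = 326.4292 mL/hr
Volume infused so far = 326.4292 mL/hr × 0.6 hr = 195.8575 mL
Volume remaining = 583 − 195.8575 = 387.1425 mL
New rate:
Dose = 6.4 mcg/kg/min × 97.31818 kg = 622.8364 mcg/min
622.8364 mcg/min × 60 min/hr = 37370.18 mcg/hr
Rate = 37370.18 mcg/hr ÷ 125.2144 mcg/mL = 298.4495 mL/hr
Time remaining = 387.1425 mL ÷ 298.4495 mL/hr = 1.297179 hr

1.3 hours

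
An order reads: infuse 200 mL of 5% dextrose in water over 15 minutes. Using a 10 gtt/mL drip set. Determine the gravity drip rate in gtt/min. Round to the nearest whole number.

200 mL ÷ (15 min) = 13.33333 mL/min
13.33333 mL/min × 10 gtt/mL = 133.3333 gtt/min

133 gtt/min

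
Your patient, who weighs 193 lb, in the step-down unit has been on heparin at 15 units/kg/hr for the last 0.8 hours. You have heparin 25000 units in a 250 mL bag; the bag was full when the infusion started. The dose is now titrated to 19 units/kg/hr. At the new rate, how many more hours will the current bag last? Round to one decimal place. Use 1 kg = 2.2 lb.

14.4 hours

Initial rate:
Weight = 193 lb ÷ 2.2 lb/kg = 87.72727 kg
Dose = 15 units/kg/hr × 87.72727 kg = 1315.909 units/hr
Concentration = 25000 units ÷ 250 mL = 100 units/mL
Rate = 1315.909 units/hr ÷ 100 units/mL = 13.15909 mL/hr
Volume infused so far = 13.15909 mL/hr × 0.8 hr = 10.52727 mL
Volume remaining = 250 − 10.52727 = 239.4727 mL
New rate:
Dose = 19 units/kg/hr × 87.72727 kg = 1666.818 units/hr
Rate = 1666.818 units/hr ÷ 100 units/mL = 16.66818 mL/hr
Time remaining = 239.4727 mL ÷ 16.66818 mL/hr = 14.36706 hr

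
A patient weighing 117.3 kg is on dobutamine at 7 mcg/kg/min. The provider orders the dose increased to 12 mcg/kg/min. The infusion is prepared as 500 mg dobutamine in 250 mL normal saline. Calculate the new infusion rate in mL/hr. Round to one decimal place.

Dose = 12 mcg/kg/min × 117.3 kg = 1407.6 mcg/min
1407.6 mcg/min × 60 min/hr = 84456 mcg/hr
Concentration = 500 mg ÷ 250 mL = 2 mg/mL = 2000 mcg/mL
Rate = 84456 mcg/hr ÷ 2000 mcg/mL = 42.228 mL/hr

42.2 mL/hr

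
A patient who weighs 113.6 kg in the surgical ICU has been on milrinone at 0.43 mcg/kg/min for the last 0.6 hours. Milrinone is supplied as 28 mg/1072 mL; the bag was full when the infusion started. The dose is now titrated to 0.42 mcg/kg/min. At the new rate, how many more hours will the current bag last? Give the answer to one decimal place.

9.2 hours

Initial rate:
Dose = 0.43 mcg/kg/min × 113.6 kg = 48.848 mcg/min
48.848 mcg/min × 60 min/hr = 2930.88 mcg/hr
Concentration = 28 mg ÷ 1072 mL = 0.0261194 mg/mL = 26.1194 mcg/mL
Rate = 2930.88 mcg/hr ÷ 26.1194 mcg/mL = 112.2108 mL/hr
Volume infused so far = 112.2108 mL/hr × 0.6 hr = 67.3265 mL
Volume remaining = 1072 − 67.3265 = 1004.673 mL
New rate:
Dose = 0.42 mcg/kg/min × 113.6 kg = 47.712 mcg/min
47.712 mcg/min × 60 min/hr = 2862.72 mcg/hr
Rate = 2862.72 mcg/hr ÷ 26.1194 mcg/mL = 109.6013 mL/hr
Time remaining = 1004.673 mL ÷ 109.6013 mL/hr = 9.166622 hr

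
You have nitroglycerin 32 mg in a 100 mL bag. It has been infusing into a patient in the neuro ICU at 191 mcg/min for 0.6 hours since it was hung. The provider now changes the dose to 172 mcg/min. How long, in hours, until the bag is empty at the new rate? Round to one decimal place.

2.4 hours

Initial rate:
191 mcg/min × 60 min/hr = 11460 mcg/hr
Concentration = 32 mg ÷ 100 mL = 0.32 mg/mL = 320 mcg/mL
Rate = 11460 mcg/hr ÷ 320 mcg/mL = 35.8125 mL/hr
Volume infused so far = 35.8125 mL/hr × 0.6 hr = 21.4875 mL
Volume remaining = 100 − 21.4875 = 78.5125 mL
New rate:
172 mcg/min × 60 min/hr = 10320 mcg/hr
Rate = 10320 mcg/hr ÷ 320 mcg/mL = 32.25 mL/hr
Time remaining = 78.5125 mL ÷ 32.25 mL/hr = 2.434496 hr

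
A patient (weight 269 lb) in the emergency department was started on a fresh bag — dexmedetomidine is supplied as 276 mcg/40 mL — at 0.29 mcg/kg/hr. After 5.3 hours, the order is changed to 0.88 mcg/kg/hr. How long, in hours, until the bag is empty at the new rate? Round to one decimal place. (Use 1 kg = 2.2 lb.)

0.8 hours

Initial rate:
Weight = 269 lb ÷ 2.2 lb/kg = 122.2727 kg
Dose = 0.29 mcg/kg/hr × 122.2727 kg = 35.45909 mcg/hr
Concentration = 276 mcg ÷ 40 mL = 6.9 mcg/mL
Rate = 35.45909 mcg/hr ÷ 6.9 mcg/mL = 5.138999 mL/hr
Volume infused so far = 5.138999 mL/hr × 5.3 hr = 27.23669 mL
Volume remaining = 40 − 27.23669 = 12.76331 mL
New rate:
Dose = 0.88 mcg/kg/hr × 122.2727 kg = 107.6 mcg/hr
Rate = 107.6 mcg/hr ÷ 6.9 mcg/mL = 15.5942 mL/hr
Time remaining = 12.76331 mL ÷ 15.5942 mL/hr = 0.8184649 hr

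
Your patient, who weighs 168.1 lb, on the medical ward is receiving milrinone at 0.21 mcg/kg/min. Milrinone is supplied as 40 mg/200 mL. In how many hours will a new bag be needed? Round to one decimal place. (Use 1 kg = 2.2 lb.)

Weight = 168.1 lb ÷ 2.2 lb/kg = 76.40909 kg
Dose = 0.21 mcg/kg/min × 76.40909 kg = 16.04591 mcg/min
16.04591 mcg/min × 60 min/hr = 962.7545 mcg/hr
Concentration = 40 mg ÷ 200 mL = 0.2 mg/mL = 200 mcg/mL
Rate = 962.7545 mcg/hr ÷ 200 mcg/mL = 4.813773 mL/hr
Duration = 200 mL ÷ 4.813773 mL/hr = 41.54745 hr

41.5 hours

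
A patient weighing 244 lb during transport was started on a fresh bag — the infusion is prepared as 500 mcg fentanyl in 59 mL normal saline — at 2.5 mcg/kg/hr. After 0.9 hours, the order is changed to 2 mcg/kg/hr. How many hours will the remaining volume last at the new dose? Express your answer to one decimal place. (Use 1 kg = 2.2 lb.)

1.1 hours

Initial rate:
Weight = 244 lb ÷ 2.2 lb/kg = 110.9091 kg
Dose = 2.5 mcg/kg/hr × 110.9091 kg = 277.2727 mcg/hr
Concentration = 500 mcg ÷ 59 mL = 8.474576 mcg/mL
Rate = 277.2727 mcg/hr ÷ 8.474576 mcg/mL = 32.71818 mL/hr
Volume infused so far = 32.71818 mL/hr × 0.9 hr = 29.44636 mL
Volume remaining = 59 − 29.44636 = 29.55364 mL
New rate:
Dose = 2 mcg/kg/hr × 110.9091 kg = 221.8182 mcg/hr
Rate = 221.8182 mcg/hr ÷ 8.474576 mcg/mL = 26.17455 mL/hr
Time remaining = 29.55364 mL ÷ 26.17455 mL/hr = 1.129098 hr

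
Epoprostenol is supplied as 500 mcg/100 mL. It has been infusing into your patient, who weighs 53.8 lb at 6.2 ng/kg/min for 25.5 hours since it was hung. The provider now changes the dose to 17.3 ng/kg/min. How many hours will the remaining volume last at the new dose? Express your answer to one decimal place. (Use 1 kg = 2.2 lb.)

Initial rate:
Weight = 53.8 lb ÷ 2.2 lb/kg = 24.45455 kg
Dose = 6.2 ng/kg/min × 24.45455 kg = 151.6182 ng/min
151.6182 ng/min × 60 min/hr = 9097.091 ng/hr
Concentration = 500 mcg ÷ 100 mL = 5 mcg/mL = 5000 ng/mL
Rate = 9097.091 ng/hr ÷ 5000 ng/mL = 1.819418 mL/hr
Volume infused so far = 1.819418 mL/hr × 25.5 hr = 46.39516 mL
Volume remaining = 100 − 46.39516 = 53.60484 mL
New rate:
Dose = 17.3 ng/kg/min × 24.45455 kg = 423.0636 ng/min
423.0636 ng/min × 60 min/hr = 25383.82 ng/hr
Rate = 25383.82 ng/hr ÷ 5000 ng/mL = 5.076764 mL/hr
Time remaining = 53.60484 mL ÷ 5.076764 mL/hr = 10.55886 hr

10.6 hours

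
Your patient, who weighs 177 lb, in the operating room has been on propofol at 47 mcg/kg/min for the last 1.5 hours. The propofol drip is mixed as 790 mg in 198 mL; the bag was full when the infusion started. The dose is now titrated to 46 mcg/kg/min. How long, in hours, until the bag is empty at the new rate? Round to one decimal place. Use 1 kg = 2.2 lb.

2.0 hours

Initial rate:
Weight = 177 lb ÷ 2.2 lb/kg = 80.45455 kg
Dose = 47 mcg/kg/min × 80.45455 kg = 3781.364 mcg/min
3781.364 mcg/min × 60 min/hr = 226881.8 mcg/hr
Concentration = 790 mg ÷ 198 mL = 3.989899 mg/mL = 3989.899 mcg/mL
Rate = 226881.8 mcg/hr ÷ 3989.899 mcg/mL = 56.86405 mL/hr
Volume infused so far = 56.86405 mL/hr × 1.5 hr = 85.29608 mL
Volume remaining = 198 − 85.29608 = 112.7039 mL
New rate:
Dose = 46 mcg/kg/min × 80.45455 kg = 3700.909 mcg/min
3700.909 mcg/min × 60 min/hr = 222054.5 mcg/hr
Rate = 222054.5 mcg/hr ÷ 3989.899 mcg/mL = 55.65418 mL/hr
Time remaining = 112.7039 mL ÷ 55.65418 mL/hr = 2.025076 hr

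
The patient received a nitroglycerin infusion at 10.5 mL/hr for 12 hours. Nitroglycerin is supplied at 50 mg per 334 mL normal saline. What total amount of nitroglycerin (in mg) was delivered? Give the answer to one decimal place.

Concentration = 50 mg ÷ 334 mL = 0.1497006 mg/mL = 149.7006 mcg/mL
Drug rate = 10.5 mL/hr × 149.7006 mcg/mL = 1571.856 mcg/hr
Total = 1571.856 mcg/hr × 12 hr = 18862.28 mcg = 18.86228 mg

18.9 mg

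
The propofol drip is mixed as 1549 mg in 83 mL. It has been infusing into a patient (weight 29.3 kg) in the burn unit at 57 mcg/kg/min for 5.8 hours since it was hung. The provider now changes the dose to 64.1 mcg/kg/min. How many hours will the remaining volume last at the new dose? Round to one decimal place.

8.6 hours

Initial rate:
Dose = 57 mcg/kg/min × 29.3 kg = 1670.1 mcg/min
1670.1 mcg/min × 60 min/hr = 100206 mcg/hr
Concentration = 1549 mg ÷ 83 mL = 18.66265 mg/mL = 18662.65 mcg/mL
Rate = 100206 mcg/hr ÷ 18662.65 mcg/mL = 5.369334 mL/hr
Volume infused so far = 5.369334 mL/hr × 5.8 hr = 31.14214 mL
Volume remaining = 83 − 31.14214 = 51.85786 mL
New rate:
Dose = 64.1 mcg/kg/min × 29.3 kg = 1878.13 mcg/min
1878.13 mcg/min × 60 min/hr = 112687.8 mcg/hr
Rate = 112687.8 mcg/hr ÷ 18662.65 mcg/mL = 6.038146 mL/hr
Time remaining = 51.85786 mL ÷ 6.038146 mL/hr = 8.588376 hr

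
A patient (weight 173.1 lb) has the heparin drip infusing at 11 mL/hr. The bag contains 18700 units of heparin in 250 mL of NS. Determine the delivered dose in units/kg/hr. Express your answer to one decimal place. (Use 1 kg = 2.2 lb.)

Weight = 173.1 lb ÷ 2.2 lb/kg = 78.68182 kg
Concentration = 18700 units ÷ 250 mL = 74.8 units/mL
Drug rate = 11 mL/hr × 74.8 units/mL = 822.8 units/hr
822.8 units/hr ÷ 78.68182 kg = 10.45731 units/kg/hr

10.5 units/kg/hr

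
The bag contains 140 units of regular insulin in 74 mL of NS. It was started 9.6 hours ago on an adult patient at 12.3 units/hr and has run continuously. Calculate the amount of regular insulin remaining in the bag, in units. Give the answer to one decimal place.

Concentration = 140 units ÷ 74 mL = 1.891892 units/mL
Rate = 12.3 units/hr ÷ 1.891892 units/mL = 6.501429 mL/hr
Volume infused = 6.501429 mL/hr × 9.6 hr = 62.41371 mL
Volume remaining = 74 − 62.41371 = 11.58629 mL
Drug remaining = 11.58629 mL × 1.891892 units/mL = 21.92 units

21.9 units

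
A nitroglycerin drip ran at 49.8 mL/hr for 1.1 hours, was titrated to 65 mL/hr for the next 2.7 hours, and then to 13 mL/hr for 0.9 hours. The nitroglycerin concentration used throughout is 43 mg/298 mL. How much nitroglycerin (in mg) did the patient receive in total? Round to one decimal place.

Concentration = 43 mg ÷ 298 mL = 0.1442953 mg/mL
Stage 1: 49.8 mL/hr × 1.1 hr = 54.78 mL → 54.78 mL × 0.1442953 mg/mL = 7.904497 mg
Stage 2: 65 mL/hr × 2.7 hr = 175.5 mL → 175.5 mL × 0.1442953 mg/mL = 25.32383 mg
Stage 3: 13 mL/hr × 0.9 hr = 11.7 mL → 11.7 mL × 0.1442953 mg/mL = 1.688255 mg
Total = 7.904497 + 25.32383 + 1.688255 = 34.91658 mg

34.9 mg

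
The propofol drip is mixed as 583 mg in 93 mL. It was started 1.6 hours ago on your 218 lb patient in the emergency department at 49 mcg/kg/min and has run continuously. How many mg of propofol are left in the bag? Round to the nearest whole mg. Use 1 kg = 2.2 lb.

117 mg

Weight = 218 lb ÷ 2.2 lb/kg = 99.09091 kg
Dose = 49 mcg/kg/min × 99.09091 kg = 4855.455 mcg/min
4855.455 mcg/min × 60 min/hr = 291327.3 mcg/hr
Concentration = 583 mg ÷ 93 mL = 6.268817 mg/mL = 6268.817 mcg/mL
Rate = 291327.3 mcg/hr ÷ 6268.817 mcg/mL = 46.47245 mL/hr
Volume infused = 46.47245 mL/hr × 1.6 hr = 74.35591 mL
Volume remaining = 93 − 74.35591 = 18.64409 mL
Drug remaining = 18.64409 mL × 6268.817 mcg/mL = 116876.4 mcg = 116.8764 mg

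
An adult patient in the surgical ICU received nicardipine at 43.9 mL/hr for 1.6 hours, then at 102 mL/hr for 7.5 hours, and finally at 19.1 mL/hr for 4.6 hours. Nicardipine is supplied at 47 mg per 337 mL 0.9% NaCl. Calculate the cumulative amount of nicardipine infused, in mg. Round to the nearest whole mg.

Concentration = 47 mg ÷ 337 mL = 0.1394659 mg/mL
Stage 1: 43.9 mL/hr × 1.6 hr = 70.24 mL → 70.24 mL × 0.1394659 mg/mL = 9.796083 mg
Stage 2: 102 mL/hr × 7.5 hr = 765 mL → 765 mL × 0.1394659 mg/mL = 106.6914 mg
Stage 3: 19.1 mL/hr × 4.6 hr = 87.86 mL → 87.86 mL × 0.1394659 mg/mL = 12.25347 mg
Total = 9.796083 + 106.6914 + 12.25347 = 128.7409 mg

129 mg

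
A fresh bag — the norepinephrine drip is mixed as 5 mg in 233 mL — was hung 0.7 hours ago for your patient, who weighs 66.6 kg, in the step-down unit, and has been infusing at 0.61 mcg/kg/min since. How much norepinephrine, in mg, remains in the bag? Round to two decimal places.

Dose = 0.61 mcg/kg/min × 66.6 kg = 40.626 mcg/min
40.626 mcg/min × 60 min/hr = 2437.56 mcg/hr
Concentration = 5 mg ÷ 233 mL = 0.02145923 mg/mL = 21.45923 mcg/mL
Rate = 2437.56 mcg/hr ÷ 21.45923 mcg/mL = 113.5903 mL/hr
Volume infused = 113.5903 mL/hr × 0.7 hr = 79.51321 mL
Volume remaining = 233 − 79.51321 = 153.4868 mL
Drug remaining = 153.4868 mL × 21.45923 mcg/mL = 3293.708 mcg = 3.293708 mg

3.29 mg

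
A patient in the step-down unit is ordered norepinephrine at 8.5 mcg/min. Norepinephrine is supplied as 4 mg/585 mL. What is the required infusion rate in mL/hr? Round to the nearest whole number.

8.5 mcg/min × 60 min/hr = 510 mcg/hr
Concentration = 4 mg ÷ 585 mL = 0.006837607 mg/mL = 6.837607 mcg/mL
Rate = 510 mcg/hr ÷ 6.837607 mcg/mL = 74.5875 mL/hr

75 mL/hr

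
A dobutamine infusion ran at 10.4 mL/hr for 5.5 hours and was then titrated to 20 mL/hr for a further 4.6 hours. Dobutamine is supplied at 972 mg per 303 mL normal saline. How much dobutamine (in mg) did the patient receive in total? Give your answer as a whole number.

479 mg

Concentration = 972 mg ÷ 303 mL = 3.207921 mg/mL
Stage 1: 10.4 mL/hr × 5.5 hr = 57.2 mL → 57.2 mL × 3.207921 mg/mL = 183.4931 mg
Stage 2: 20 mL/hr × 4.6 hr = 92 mL → 92 mL × 3.207921 mg/mL = 295.1287 mg
Total = 183.4931 + 295.1287 = 478.6218 mg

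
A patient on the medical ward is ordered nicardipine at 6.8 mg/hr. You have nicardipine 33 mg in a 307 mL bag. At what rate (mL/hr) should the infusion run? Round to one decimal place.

63.3 mL/hr

Concentration = 33 mg ÷ 307 mL = 0.1074919 mg/mL
Rate = 6.8 mg/hr ÷ 0.1074919 mg/mL = 63.26061 mL/hr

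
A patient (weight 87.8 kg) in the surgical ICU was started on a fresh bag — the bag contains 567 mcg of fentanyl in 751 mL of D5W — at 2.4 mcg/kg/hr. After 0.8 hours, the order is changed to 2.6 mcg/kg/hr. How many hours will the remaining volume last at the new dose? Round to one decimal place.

1.7 hours

Initial rate:
Dose = 2.4 mcg/kg/hr × 87.8 kg = 210.72 mcg/hr
Concentration = 567 mcg ÷ 751 mL = 0.7549933 mcg/mL
Rate = 210.72 mcg/hr ÷ 0.7549933 mcg/mL = 279.1018 mL/hr
Volume infused so far = 279.1018 mL/hr × 0.8 hr = 223.2814 mL
Volume remaining = 751 − 223.2814 = 527.7186 mL
New rate:
Dose = 2.6 mcg/kg/hr × 87.8 kg = 228.28 mcg/hr
Rate = 228.28 mcg/hr ÷ 0.7549933 mcg/mL = 302.3603 mL/hr
Time remaining = 527.7186 mL ÷ 302.3603 mL/hr = 1.74533 hr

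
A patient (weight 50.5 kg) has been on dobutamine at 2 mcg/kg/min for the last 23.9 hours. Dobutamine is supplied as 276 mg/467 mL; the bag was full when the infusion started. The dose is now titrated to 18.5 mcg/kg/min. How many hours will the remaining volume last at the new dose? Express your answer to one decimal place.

Initial rate:
Dose = 2 mcg/kg/min × 50.5 kg = 101 mcg/min
101 mcg/min × 60 min/hr = 6060 mcg/hr
Concentration = 276 mg ÷ 467 mL = 0.5910064 mg/mL = 591.0064 mcg/mL
Rate = 6060 mcg/hr ÷ 591.0064 mcg/mL = 10.2537 mL/hr
Volume infused so far = 10.2537 mL/hr × 23.9 hr = 245.0633 mL
Volume remaining = 467 − 245.0633 = 221.9367 mL
New rate:
Dose = 18.5 mcg/kg/min × 50.5 kg = 934.25 mcg/min
934.25 mcg/min × 60 min/hr = 56055 mcg/hr
Rate = 56055 mcg/hr ÷ 591.0064 mcg/mL = 94.84668 mL/hr
Time remaining = 221.9367 mL ÷ 94.84668 mL/hr = 2.339952 hr

2.3 hours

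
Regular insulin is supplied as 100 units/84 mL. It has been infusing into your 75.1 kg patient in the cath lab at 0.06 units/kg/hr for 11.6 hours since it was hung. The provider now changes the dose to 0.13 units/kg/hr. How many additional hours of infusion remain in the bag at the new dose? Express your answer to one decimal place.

4.9 hours

Initial rate:
Dose = 0.06 units/kg/hr × 75.1 kg = 4.506 units/hr
Concentration = 100 units ÷ 84 mL = 1.190476 units/mL
Rate = 4.506 units/hr ÷ 1.190476 units/mL = 3.78504 mL/hr
Volume infused so far = 3.78504 mL/hr × 11.6 hr = 43.90646 mL
Volume remaining = 84 − 43.90646 = 40.09354 mL
New rate:
Dose = 0.13 units/kg/hr × 75.1 kg = 9.763 units/hr
Rate = 9.763 units/hr ÷ 1.190476 units/mL = 8.20092 mL/hr
Time remaining = 40.09354 mL ÷ 8.20092 mL/hr = 4.888907 hr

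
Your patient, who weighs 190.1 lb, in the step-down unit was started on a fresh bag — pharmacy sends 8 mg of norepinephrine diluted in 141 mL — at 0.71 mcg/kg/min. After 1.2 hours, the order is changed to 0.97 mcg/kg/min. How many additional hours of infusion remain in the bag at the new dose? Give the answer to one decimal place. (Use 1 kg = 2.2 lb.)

0.7 hours

Initial rate:
Weight = 190.1 lb ÷ 2.2 lb/kg = 86.40909 kg
Dose = 0.71 mcg/kg/min × 86.40909 kg = 61.35045 mcg/min
61.35045 mcg/min × 60 min/hr = 3681.027 mcg/hr
Concentration = 8 mg ÷ 141 mL = 0.05673759 mg/mL = 56.73759 mcg/mL
Rate = 3681.027 mcg/hr ÷ 56.73759 mcg/mL = 64.87811 mL/hr
Volume infused so far = 64.87811 mL/hr × 1.2 hr = 77.85373 mL
Volume remaining = 141 − 77.85373 = 63.14627 mL
New rate:
Dose = 0.97 mcg/kg/min × 86.40909 kg = 83.81682 mcg/min
83.81682 mcg/min × 60 min/hr = 5029.009 mcg/hr
Rate = 5029.009 mcg/hr ÷ 56.73759 mcg/mL = 88.63629 mL/hr
Time remaining = 63.14627 mL ÷ 88.63629 mL/hr = 0.7124201 hr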